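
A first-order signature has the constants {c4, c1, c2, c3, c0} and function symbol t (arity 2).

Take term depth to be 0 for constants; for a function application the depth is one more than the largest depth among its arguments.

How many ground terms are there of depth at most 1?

30

Let N_k = |{terms of depth ≤ k}|. Then N_0 = 5 and N_k = 5 + N_{k-1}^2 for k ≥ 1 (one summand per function symbol, arity giving the exponent).
N_0 = 5
N_1 = 5 + 5^2 = 30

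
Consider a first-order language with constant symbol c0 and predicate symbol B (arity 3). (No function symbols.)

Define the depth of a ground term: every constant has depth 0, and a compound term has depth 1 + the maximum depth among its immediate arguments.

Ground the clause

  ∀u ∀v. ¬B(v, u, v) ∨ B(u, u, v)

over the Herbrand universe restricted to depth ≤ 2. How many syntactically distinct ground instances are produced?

Ground terms of depth ≤ 2:
  With no function symbols every ground term is a constant, so there is exactly 1 ground term at every depth bound.
  N_0 = 1
  N_1 = 1
  N_2 = 1
  Explicitly: c0.
So there is exactly 1 ground term available for substitution.
There are 2 variables to instantiate (u, v), each occurring in at least one literal, so different choices give different ground instances.
Number of ground instances = 1^2 = 1.

1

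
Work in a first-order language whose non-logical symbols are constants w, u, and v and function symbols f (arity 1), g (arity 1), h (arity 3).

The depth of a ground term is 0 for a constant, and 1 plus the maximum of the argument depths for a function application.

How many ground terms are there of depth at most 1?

36

If N_k denotes the number of depth-≤k ground terms, the 3 constants give N_0 = 3, and each function symbol of arity r contributes N_{k-1}^r new terms at level k: N_k = 3 + N_{k-1} + N_{k-1} + N_{k-1}^3.
N_0 = 3
N_1 = 3 + 3 + 3 + 3^3 = 36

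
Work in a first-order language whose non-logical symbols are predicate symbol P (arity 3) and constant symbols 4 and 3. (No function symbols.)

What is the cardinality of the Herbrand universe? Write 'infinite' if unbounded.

2

There are no function symbols, so every ground term is one of the 2 constants.
The Herbrand universe is {4, 3}, which is finite with 2 elements.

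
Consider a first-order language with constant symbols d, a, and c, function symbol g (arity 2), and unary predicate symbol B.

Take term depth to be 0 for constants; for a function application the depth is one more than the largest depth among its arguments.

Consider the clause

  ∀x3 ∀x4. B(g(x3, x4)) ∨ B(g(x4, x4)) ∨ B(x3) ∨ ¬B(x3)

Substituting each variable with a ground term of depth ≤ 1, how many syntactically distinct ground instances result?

144

Ground terms of depth ≤ 1:
  Write N_k for the number of ground terms of depth ≤ k. A term of depth ≤ k is either a constant or a function symbol applied to arguments of depth ≤ k−1, so N_k = 3 + N_{k-1}^2.
  N_0 = 3
  N_1 = 3 + 3^2 = 12
So there are 12 ground terms available for substitution.
The body mentions every one of the 2 quantified variables; since ground terms form a free algebra, no two substitutions collapse to the same formula.
Number of ground instances = 12^2 = 144.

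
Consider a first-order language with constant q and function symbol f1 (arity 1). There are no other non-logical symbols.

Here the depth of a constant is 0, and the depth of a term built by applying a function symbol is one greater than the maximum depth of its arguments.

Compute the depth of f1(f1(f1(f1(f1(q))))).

5

depth(f1(q)) = 1 + depth(q) = 1 + 0 = 1
depth(f1(f1(q))) = 1 + depth(f1(q)) = 1 + 1 = 2
depth(f1(f1(f1(q)))) = 1 + depth(f1(f1(q))) = 1 + 2 = 3
depth(f1(f1(f1(f1(q))))) = 1 + depth(f1(f1(f1(q)))) = 1 + 3 = 4
depth(f1(f1(f1(f1(f1(q)))))) = 1 + depth(f1(f1(f1(f1(q))))) = 1 + 4 = 5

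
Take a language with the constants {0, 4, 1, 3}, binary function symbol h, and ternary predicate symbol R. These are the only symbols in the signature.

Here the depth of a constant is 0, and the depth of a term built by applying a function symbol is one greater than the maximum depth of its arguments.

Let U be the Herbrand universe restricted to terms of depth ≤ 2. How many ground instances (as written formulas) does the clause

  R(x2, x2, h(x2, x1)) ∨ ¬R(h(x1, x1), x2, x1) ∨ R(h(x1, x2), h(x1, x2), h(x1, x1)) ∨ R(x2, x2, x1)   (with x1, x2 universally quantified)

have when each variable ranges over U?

163216

Ground terms of depth ≤ 2:
  Let N_k = |{terms of depth ≤ k}|. Then N_0 = 4 and N_k = 4 + N_{k-1}^2 for k ≥ 1 (one summand per function symbol, arity giving the exponent).
  N_0 = 4
  N_1 = 4 + 4^2 = 20
  N_2 = 4 + 20^2 = 404
So there are 404 ground terms available for substitution.
Each of x1, x2 ranges independently over the available ground terms, and distinct assignments produce distinct instances.
Number of ground instances = 404^2 = 163216.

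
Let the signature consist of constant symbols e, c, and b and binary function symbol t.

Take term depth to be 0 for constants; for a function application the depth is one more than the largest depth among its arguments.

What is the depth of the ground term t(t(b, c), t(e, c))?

depth(t(b, c)) = 1 + max(0, 0) = 1
depth(t(e, c)) = 1 + max(0, 0) = 1
depth(t(t(b, c), t(e, c))) = 1 + max(1, 1) = 2

2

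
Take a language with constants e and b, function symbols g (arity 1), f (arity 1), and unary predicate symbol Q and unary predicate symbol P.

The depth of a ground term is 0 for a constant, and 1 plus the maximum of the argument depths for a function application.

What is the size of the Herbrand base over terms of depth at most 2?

28

First count ground terms of depth ≤ 2.
Let N_k = |{terms of depth ≤ k}|. Then N_0 = 2 and N_k = 2 + N_{k-1} + N_{k-1} for k ≥ 1 (one summand per function symbol, arity giving the exponent).
N_0 = 2
N_1 = 2 + 2 + 2 = 6
N_2 = 2 + 6 + 6 = 14
So |H| = 14.
Ground atoms are formed by filling each argument slot of a predicate with a term from H, so an r-ary predicate gives |H|^r atoms:
  Q: 14;  P: 14
Total ground atoms: 14 + 14 = 28.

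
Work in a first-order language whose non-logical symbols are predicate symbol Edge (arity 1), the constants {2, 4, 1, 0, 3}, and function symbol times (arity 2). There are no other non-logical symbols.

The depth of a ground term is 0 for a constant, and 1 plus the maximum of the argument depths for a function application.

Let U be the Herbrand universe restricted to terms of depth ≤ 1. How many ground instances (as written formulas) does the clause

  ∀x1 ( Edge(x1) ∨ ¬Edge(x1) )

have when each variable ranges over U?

Ground terms of depth ≤ 1:
  If N_k denotes the number of depth-≤k ground terms, the 5 constants give N_0 = 5, and each function symbol of arity r contributes N_{k-1}^r new terms at level k: N_k = 5 + N_{k-1}^2.
  N_0 = 5
  N_1 = 5 + 5^2 = 30
So there are 30 ground terms available for substitution.
There is 1 variable to instantiate (x1),  occurring in at least one literal, so different choices give different ground instances.
Number of ground instances = 30.

30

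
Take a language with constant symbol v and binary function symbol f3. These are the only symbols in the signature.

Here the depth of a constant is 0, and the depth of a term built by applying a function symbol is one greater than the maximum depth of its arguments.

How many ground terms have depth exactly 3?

Write N_k for the number of ground terms of depth ≤ k. A term of depth ≤ k is either a constant or a function symbol applied to arguments of depth ≤ k−1, so N_k = 1 + N_{k-1}^2.
N_0 = 1
N_1 = 1 + 1^2 = 2
N_2 = 1 + 2^2 = 5
N_3 = 1 + 5^2 = 26
Terms of depth exactly 3: N_3 − N_2 = 26 − 5 = 21.

21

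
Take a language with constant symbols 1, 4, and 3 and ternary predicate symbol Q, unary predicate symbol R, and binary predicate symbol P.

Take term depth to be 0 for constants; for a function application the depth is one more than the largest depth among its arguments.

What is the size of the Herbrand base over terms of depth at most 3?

First count ground terms of depth ≤ 3.
With no function symbols every ground term is a constant, so there are exactly 3 ground terms at every depth bound.
N_0 = 3
N_1 = 3
N_2 = 3
N_3 = 3
Explicitly: 1, 4, 3.
So |H| = 3.
For each predicate symbol, the number of ground atoms is |H| raised to its arity; summing:
  Q: 3^3 = 27;  R: 3;  P: 3^2 = 9
Total ground atoms: 27 + 3 + 9 = 39.

39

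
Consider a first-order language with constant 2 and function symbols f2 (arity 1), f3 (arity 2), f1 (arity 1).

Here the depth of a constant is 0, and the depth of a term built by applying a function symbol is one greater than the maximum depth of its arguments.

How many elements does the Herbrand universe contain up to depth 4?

Write N_k for the number of ground terms of depth ≤ k. A term of depth ≤ k is either a constant or a function symbol applied to arguments of depth ≤ k−1, so N_k = 1 + N_{k-1} + N_{k-1}^2 + N_{k-1}.
N_0 = 1
N_1 = 1 + 1 + 1^2 + 1 = 4
N_2 = 1 + 4 + 4^2 + 4 = 25
N_3 = 1 + 25 + 25^2 + 25 = 676
N_4 = 1 + 676 + 676^2 + 676 = 458329

458329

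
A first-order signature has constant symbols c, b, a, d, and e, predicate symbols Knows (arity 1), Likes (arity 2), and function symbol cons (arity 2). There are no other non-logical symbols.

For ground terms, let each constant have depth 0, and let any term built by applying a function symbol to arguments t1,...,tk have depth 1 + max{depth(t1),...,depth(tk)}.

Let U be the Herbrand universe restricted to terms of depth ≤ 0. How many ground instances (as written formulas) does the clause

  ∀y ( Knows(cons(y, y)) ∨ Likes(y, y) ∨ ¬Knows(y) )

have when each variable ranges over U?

5

Ground terms of depth ≤ 0:
  Let N_k = |{terms of depth ≤ k}|. Then N_0 = 5 and N_k = 5 + N_{k-1}^2 for k ≥ 1 (one summand per function symbol, arity giving the exponent).
  N_0 = 5
  Explicitly: c, b, a, d, e.
So there are 5 ground terms available for substitution.
The variable y ranges independently over the available ground terms, and distinct assignments produce distinct instances.
Number of ground instances = 5.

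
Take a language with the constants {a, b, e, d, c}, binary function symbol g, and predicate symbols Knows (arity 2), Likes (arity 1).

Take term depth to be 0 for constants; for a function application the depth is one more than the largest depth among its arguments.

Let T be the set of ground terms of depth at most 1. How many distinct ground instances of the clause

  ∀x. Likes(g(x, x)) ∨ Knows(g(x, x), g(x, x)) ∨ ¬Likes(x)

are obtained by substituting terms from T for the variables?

30

Ground terms of depth ≤ 1:
  Write N_k for the number of ground terms of depth ≤ k. A term of depth ≤ k is either a constant or a function symbol applied to arguments of depth ≤ k−1, so N_k = 5 + N_{k-1}^2.
  N_0 = 5
  N_1 = 5 + 5^2 = 30
So there are 30 ground terms available for substitution.
The clause has 1 distinct variable (x), which appears in the body. In the free term algebra distinct substitutions yield syntactically distinct ground instances.
Number of ground instances = 30.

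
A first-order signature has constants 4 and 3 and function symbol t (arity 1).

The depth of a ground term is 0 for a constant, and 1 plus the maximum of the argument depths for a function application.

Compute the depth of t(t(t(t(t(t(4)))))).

6

depth(t(4)) = 1 + depth(4) = 1 + 0 = 1
depth(t(t(4))) = 1 + depth(t(4)) = 1 + 1 = 2
depth(t(t(t(4)))) = 1 + depth(t(t(4))) = 1 + 2 = 3
depth(t(t(t(t(4))))) = 1 + depth(t(t(t(4)))) = 1 + 3 = 4
depth(t(t(t(t(t(4)))))) = 1 + depth(t(t(t(t(4))))) = 1 + 4 = 5
depth(t(t(t(t(t(t(4))))))) = 1 + depth(t(t(t(t(t(4)))))) = 1 + 5 = 6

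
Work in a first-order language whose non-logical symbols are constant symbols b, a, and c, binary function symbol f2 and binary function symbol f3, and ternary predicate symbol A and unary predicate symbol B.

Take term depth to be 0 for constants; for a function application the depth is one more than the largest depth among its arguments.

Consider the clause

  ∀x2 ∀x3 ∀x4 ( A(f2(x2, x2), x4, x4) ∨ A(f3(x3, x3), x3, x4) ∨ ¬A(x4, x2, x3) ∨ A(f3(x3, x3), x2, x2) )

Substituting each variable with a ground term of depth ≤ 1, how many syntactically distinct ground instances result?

9261

Ground terms of depth ≤ 1:
  Let N_k count ground terms of depth at most k. Each non-constant term of depth ≤ k is some function symbol applied to depth-≤(k−1) arguments, giving N_k = 3 + N_{k-1}^2 + N_{k-1}^2.
  N_0 = 3
  N_1 = 3 + 3^2 + 3^2 = 21
So there are 21 ground terms available for substitution.
Each of x2, x3, x4 ranges independently over the available ground terms, and distinct assignments produce distinct instances.
Number of ground instances = 21^3 = 9261.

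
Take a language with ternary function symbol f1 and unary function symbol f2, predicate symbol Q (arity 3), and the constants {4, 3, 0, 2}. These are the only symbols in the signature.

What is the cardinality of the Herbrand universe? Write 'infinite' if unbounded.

infinite

The signature has at least one function symbol (f1, arity 3) and at least one constant (4).
Iterating f1 gives infinitely many distinct ground terms: 4, f1(4, 4, 4), f1(f1(4, 4, 4), f1(4, 4, 4), f1(4, 4, 4)), ...
So the Herbrand universe is infinite.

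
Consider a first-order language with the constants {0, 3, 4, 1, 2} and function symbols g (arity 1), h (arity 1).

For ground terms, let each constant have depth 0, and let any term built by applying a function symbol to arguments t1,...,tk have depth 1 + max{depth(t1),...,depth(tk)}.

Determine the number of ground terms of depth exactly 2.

20

Let N_k = |{terms of depth ≤ k}|. Then N_0 = 5 and N_k = 5 + N_{k-1} + N_{k-1} for k ≥ 1 (one summand per function symbol, arity giving the exponent).
N_0 = 5
N_1 = 5 + 5 + 5 = 15
N_2 = 5 + 15 + 15 = 35
Terms of depth exactly 2: N_2 − N_1 = 35 − 15 = 20.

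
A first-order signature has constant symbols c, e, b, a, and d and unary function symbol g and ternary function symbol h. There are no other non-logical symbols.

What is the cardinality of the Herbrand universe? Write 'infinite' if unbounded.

The signature has at least one function symbol (g, arity 1) and at least one constant (c).
Iterating g gives infinitely many distinct ground terms: c, g(c), g(g(c)), ...
So the Herbrand universe is infinite.

infinite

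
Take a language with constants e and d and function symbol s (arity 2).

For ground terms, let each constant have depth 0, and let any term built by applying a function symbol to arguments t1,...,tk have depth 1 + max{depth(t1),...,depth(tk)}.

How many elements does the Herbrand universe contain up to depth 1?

6

Write N_k for the number of ground terms of depth ≤ k. A term of depth ≤ k is either a constant or a function symbol applied to arguments of depth ≤ k−1, so N_k = 2 + N_{k-1}^2.
N_0 = 2
N_1 = 2 + 2^2 = 6
Explicitly: e, d, s(e, e), s(e, d), s(d, e), s(d, d).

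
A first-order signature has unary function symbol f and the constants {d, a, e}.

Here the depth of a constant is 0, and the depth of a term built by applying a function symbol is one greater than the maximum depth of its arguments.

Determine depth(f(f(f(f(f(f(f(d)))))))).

depth(f(d)) = 1 + depth(d) = 1 + 0 = 1
depth(f(f(d))) = 1 + depth(f(d)) = 1 + 1 = 2
depth(f(f(f(d)))) = 1 + depth(f(f(d))) = 1 + 2 = 3
depth(f(f(f(f(d))))) = 1 + depth(f(f(f(d)))) = 1 + 3 = 4
depth(f(f(f(f(f(d)))))) = 1 + depth(f(f(f(f(d))))) = 1 + 4 = 5
depth(f(f(f(f(f(f(d))))))) = 1 + depth(f(f(f(f(f(d)))))) = 1 + 5 = 6
depth(f(f(f(f(f(f(f(d)))))))) = 1 + depth(f(f(f(f(f(f(d))))))) = 1 + 6 = 7

7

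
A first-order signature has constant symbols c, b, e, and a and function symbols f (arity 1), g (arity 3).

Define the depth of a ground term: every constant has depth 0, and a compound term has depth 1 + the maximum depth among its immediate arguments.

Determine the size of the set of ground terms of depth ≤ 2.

373324

Count level by level. With function symbols f/1, g/3, the terms of depth ≤ k are the 4 constants together with each function applied to depth-≤(k−1) tuples, so N_k = 4 + N_{k-1} + N_{k-1}^3.
N_0 = 4
N_1 = 4 + 4 + 4^3 = 72
N_2 = 4 + 72 + 72^3 = 373324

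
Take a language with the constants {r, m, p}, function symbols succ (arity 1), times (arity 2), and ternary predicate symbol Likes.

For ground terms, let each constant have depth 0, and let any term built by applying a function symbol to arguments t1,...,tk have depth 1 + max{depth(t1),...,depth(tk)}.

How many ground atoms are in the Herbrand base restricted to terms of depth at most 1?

3375

First count ground terms of depth ≤ 1.
Write N_k for the number of ground terms of depth ≤ k. A term of depth ≤ k is either a constant or a function symbol applied to arguments of depth ≤ k−1, so N_k = 3 + N_{k-1} + N_{k-1}^2.
N_0 = 3
N_1 = 3 + 3 + 3^2 = 15
So |H| = 15.
A ground atom is a predicate applied to a tuple of terms from H, so the count is the sum over predicates of |H|^arity:
  Likes: 15^3 = 3375
Total ground atoms: 3375.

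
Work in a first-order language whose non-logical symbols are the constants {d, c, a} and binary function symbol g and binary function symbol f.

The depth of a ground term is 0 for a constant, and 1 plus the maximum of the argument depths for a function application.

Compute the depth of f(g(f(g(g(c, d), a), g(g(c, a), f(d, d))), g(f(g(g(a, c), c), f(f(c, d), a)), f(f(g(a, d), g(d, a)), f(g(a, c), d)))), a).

depth(g(c, d)) = 1 + max(0, 0) = 1
depth(g(g(c, d), a)) = 1 + max(1, 0) = 2
depth(g(c, a)) = 1 + max(0, 0) = 1
depth(f(d, d)) = 1 + max(0, 0) = 1
depth(g(g(c, a), f(d, d))) = 1 + max(1, 1) = 2
depth(f(g(g(c, d), a), g(g(c, a), f(d, d)))) = 1 + max(2, 2) = 3
depth(g(a, c)) = 1 + max(0, 0) = 1
depth(g(g(a, c), c)) = 1 + max(1, 0) = 2
depth(f(c, d)) = 1 + max(0, 0) = 1
depth(f(f(c, d), a)) = 1 + max(1, 0) = 2
depth(f(g(g(a, c), c), f(f(c, d), a))) = 1 + max(2, 2) = 3
depth(g(a, d)) = 1 + max(0, 0) = 1
depth(g(d, a)) = 1 + max(0, 0) = 1
depth(f(g(a, d), g(d, a))) = 1 + max(1, 1) = 2
depth(f(g(a, c), d)) = 1 + max(1, 0) = 2
depth(f(f(g(a, d), g(d, a)), f(g(a, c), d))) = 1 + max(2, 2) = 3
depth(g(f(g(g(a, c), c), f(f(c, d), a)), f(f(g(a, d), g(d, a)), f(g(a, c), d)))) = 1 + max(3, 3) = 4
depth(g(f(g(g(c, d), a), g(g(c, a), f(d, d))), g(f(g(g(a, c), c), f(f(c, d), a)), f(f(g(a, d), g(d, a)), f(g(a, c), d))))) = 1 + max(3, 4) = 5
depth(f(g(f(g(g(c, d), a), g(g(c, a), f(d, d))), g(f(g(g(a, c), c), f(f(c, d), a)), f(f(g(a, d), g(d, a)), f(g(a, c), d)))), a)) = 1 + max(5, 0) = 6

6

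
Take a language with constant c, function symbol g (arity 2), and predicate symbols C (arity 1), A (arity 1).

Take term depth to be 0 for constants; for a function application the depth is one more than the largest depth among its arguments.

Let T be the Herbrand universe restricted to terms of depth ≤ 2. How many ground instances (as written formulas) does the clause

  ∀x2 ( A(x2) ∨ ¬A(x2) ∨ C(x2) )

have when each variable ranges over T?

Ground terms of depth ≤ 2:
  Let N_k = |{terms of depth ≤ k}|. Then N_0 = 1 and N_k = 1 + N_{k-1}^2 for k ≥ 1 (one summand per function symbol, arity giving the exponent).
  N_0 = 1
  N_1 = 1 + 1^2 = 2
  N_2 = 1 + 2^2 = 5
So there are 5 ground terms available for substitution.
The body mentions the single quantified variable x2; since ground terms form a free algebra, no two substitutions collapse to the same formula.
Number of ground instances = 5.

5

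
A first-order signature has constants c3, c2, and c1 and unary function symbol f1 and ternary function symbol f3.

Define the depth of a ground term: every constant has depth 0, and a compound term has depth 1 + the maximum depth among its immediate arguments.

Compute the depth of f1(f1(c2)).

2

depth(f1(c2)) = 1 + depth(c2) = 1 + 0 = 1
depth(f1(f1(c2))) = 1 + depth(f1(c2)) = 1 + 1 = 2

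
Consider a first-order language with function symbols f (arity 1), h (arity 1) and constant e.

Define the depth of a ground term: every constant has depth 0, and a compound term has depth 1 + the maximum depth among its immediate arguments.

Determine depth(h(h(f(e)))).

3

depth(f(e)) = 1 + depth(e) = 1 + 0 = 1
depth(h(f(e))) = 1 + depth(f(e)) = 1 + 1 = 2
depth(h(h(f(e)))) = 1 + depth(h(f(e))) = 1 + 2 = 3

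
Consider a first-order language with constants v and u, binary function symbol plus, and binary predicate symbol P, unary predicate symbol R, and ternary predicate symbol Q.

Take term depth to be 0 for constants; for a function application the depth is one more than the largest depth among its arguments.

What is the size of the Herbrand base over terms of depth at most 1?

258

First count ground terms of depth ≤ 1.
Let N_k count ground terms of depth at most k. Each non-constant term of depth ≤ k is some function symbol applied to depth-≤(k−1) arguments, giving N_k = 2 + N_{k-1}^2.
N_0 = 2
N_1 = 2 + 2^2 = 6
Explicitly: v, u, plus(v, v), plus(v, u), plus(u, v), plus(u, u).
So |H| = 6.
For each predicate symbol, the number of ground atoms is |H| raised to its arity; summing:
  P: 6^2 = 36;  R: 6;  Q: 6^3 = 216
Total ground atoms: 36 + 6 + 216 = 258.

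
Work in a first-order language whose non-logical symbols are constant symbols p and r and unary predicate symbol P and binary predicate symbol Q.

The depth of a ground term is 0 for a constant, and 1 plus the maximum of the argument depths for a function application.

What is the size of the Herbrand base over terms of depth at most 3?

6

First count ground terms of depth ≤ 3.
With no function symbols every ground term is a constant, so there are exactly 2 ground terms at every depth bound.
N_0 = 2
N_1 = 2
N_2 = 2
N_3 = 2
So |H| = 2.
Each predicate of arity r yields |H|^r ground atoms (one per choice of an r-tuple from H):
  P: 2;  Q: 2^2 = 4
Total ground atoms: 2 + 4 = 6.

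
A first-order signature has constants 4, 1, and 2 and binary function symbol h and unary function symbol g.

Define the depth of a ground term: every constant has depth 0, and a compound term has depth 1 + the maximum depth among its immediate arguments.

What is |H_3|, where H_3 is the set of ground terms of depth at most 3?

59295

If N_k denotes the number of depth-≤k ground terms, the 3 constants give N_0 = 3, and each function symbol of arity r contributes N_{k-1}^r new terms at level k: N_k = 3 + N_{k-1}^2 + N_{k-1}.
N_0 = 3
N_1 = 3 + 3^2 + 3 = 15
N_2 = 3 + 15^2 + 15 = 243
N_3 = 3 + 243^2 + 243 = 59295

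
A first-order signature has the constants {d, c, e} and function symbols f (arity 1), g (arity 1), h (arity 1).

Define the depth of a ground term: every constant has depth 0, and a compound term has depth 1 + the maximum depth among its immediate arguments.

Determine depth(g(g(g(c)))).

depth(g(c)) = 1 + depth(c) = 1 + 0 = 1
depth(g(g(c))) = 1 + depth(g(c)) = 1 + 1 = 2
depth(g(g(g(c)))) = 1 + depth(g(g(c))) = 1 + 2 = 3

3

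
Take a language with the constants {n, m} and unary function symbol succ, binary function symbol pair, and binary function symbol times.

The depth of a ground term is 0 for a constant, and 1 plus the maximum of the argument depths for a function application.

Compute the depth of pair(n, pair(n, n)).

depth(pair(n, n)) = 1 + max(0, 0) = 1
depth(pair(n, pair(n, n))) = 1 + max(0, 1) = 2

2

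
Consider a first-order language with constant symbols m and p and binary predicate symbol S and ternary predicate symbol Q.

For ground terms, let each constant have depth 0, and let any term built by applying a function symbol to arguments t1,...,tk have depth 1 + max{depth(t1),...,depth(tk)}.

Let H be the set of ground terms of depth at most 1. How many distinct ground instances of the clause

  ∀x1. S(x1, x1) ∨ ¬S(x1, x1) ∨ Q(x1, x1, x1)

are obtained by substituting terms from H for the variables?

Ground terms of depth ≤ 1:
  With no function symbols every ground term is a constant, so there are exactly 2 ground terms at every depth bound.
  N_0 = 2
  N_1 = 2
  Explicitly: m, p.
So there are 2 ground terms available for substitution.
The clause has 1 distinct variable (x1), which appears in the body. In the free term algebra distinct substitutions yield syntactically distinct ground instances.
Number of ground instances = 2.

2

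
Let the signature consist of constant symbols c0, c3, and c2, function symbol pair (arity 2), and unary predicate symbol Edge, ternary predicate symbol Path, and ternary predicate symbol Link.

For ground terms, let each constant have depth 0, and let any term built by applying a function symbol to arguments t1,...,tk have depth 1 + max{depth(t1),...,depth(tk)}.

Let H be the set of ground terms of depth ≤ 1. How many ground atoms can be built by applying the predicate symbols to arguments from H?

3468

First count ground terms of depth ≤ 1.
If N_k denotes the number of depth-≤k ground terms, the 3 constants give N_0 = 3, and each function symbol of arity r contributes N_{k-1}^r new terms at level k: N_k = 3 + N_{k-1}^2.
N_0 = 3
N_1 = 3 + 3^2 = 12
Explicitly: c0, c3, c2, pair(c0, c0), pair(c0, c3), pair(c0, c2), pair(c3, c0), pair(c3, c3), pair(c3, c2), pair(c2, c0), pair(c2, c3), pair(c2, c2).
So |H| = 12.
For each predicate symbol, the number of ground atoms is |H| raised to its arity; summing:
  Edge: 12;  Path: 12^3 = 1728;  Link: 12^3 = 1728
Total ground atoms: 12 + 1728 + 1728 = 3468.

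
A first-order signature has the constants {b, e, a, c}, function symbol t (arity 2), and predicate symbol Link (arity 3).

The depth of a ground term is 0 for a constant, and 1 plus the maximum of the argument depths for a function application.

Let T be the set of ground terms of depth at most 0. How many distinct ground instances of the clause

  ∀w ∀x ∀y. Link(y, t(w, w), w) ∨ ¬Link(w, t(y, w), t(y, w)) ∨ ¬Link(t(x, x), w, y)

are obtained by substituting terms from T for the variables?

Ground terms of depth ≤ 0:
  Let N_k = |{terms of depth ≤ k}|. Then N_0 = 4 and N_k = 4 + N_{k-1}^2 for k ≥ 1 (one summand per function symbol, arity giving the exponent).
  N_0 = 4
  Explicitly: b, e, a, c.
So there are 4 ground terms available for substitution.
The body mentions every one of the 3 quantified variables; since ground terms form a free algebra, no two substitutions collapse to the same formula.
Number of ground instances = 4^3 = 64.

64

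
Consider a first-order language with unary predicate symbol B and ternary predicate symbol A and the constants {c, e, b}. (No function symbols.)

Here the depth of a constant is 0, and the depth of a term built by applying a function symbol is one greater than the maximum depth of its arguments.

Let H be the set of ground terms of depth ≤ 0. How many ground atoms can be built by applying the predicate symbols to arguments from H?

First count ground terms of depth ≤ 0.
With no function symbols every ground term is a constant, so there are exactly 3 ground terms at every depth bound.
N_0 = 3
Explicitly: c, e, b.
So |H| = 3.
Ground atoms are formed by filling each argument slot of a predicate with a term from H, so an r-ary predicate gives |H|^r atoms:
  B: 3;  A: 3^3 = 27
Total ground atoms: 3 + 27 = 30.

30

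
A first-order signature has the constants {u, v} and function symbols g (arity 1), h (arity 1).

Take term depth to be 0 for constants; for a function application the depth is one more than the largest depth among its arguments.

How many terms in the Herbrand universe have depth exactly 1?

4

If N_k denotes the number of depth-≤k ground terms, the 2 constants give N_0 = 2, and each function symbol of arity r contributes N_{k-1}^r new terms at level k: N_k = 2 + N_{k-1} + N_{k-1}.
N_0 = 2
N_1 = 2 + 2 + 2 = 6
Terms of depth exactly 1: N_1 − N_0 = 6 − 2 = 4.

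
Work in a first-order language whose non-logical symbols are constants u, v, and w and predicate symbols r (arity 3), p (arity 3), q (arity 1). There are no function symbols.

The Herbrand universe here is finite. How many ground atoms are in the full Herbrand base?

57

With no function symbols, the Herbrand universe is just the 3 constants.
Ground atoms per predicate: r: 3^3 = 27, p: 3^3 = 27, q: 3.
Herbrand base size = 27 + 27 + 3 = 57.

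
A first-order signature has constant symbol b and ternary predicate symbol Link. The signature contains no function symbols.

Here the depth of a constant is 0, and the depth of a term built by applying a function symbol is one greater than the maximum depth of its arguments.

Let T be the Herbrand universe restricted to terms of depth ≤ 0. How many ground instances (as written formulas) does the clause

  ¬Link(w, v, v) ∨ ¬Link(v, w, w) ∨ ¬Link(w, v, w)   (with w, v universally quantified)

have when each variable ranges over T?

Ground terms of depth ≤ 0:
  With no function symbols every ground term is a constant, so there is exactly 1 ground term at every depth bound.
  N_0 = 1
So there is exactly 1 ground term available for substitution.
The clause has 2 distinct variables (w, v), each appearing in the body. In the free term algebra distinct substitutions yield syntactically distinct ground instances.
Number of ground instances = 1^2 = 1.

1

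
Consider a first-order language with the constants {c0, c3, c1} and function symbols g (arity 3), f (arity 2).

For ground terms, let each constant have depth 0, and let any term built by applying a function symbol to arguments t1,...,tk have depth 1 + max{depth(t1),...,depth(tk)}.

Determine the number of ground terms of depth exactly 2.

Count level by level. With function symbols g/3, f/2, the terms of depth ≤ k are the 3 constants together with each function applied to depth-≤(k−1) tuples, so N_k = 3 + N_{k-1}^3 + N_{k-1}^2.
N_0 = 3
N_1 = 3 + 3^3 + 3^2 = 39
N_2 = 3 + 39^3 + 39^2 = 60843
Terms of depth exactly 2: N_2 − N_1 = 60843 − 39 = 60804.

60804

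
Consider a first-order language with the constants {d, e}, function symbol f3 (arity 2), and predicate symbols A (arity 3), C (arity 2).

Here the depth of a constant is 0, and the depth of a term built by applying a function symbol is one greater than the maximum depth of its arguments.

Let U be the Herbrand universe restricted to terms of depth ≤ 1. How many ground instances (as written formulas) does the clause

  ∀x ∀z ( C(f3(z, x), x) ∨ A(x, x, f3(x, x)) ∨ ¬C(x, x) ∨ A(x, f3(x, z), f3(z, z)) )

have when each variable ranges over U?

36

Ground terms of depth ≤ 1:
  If N_k denotes the number of depth-≤k ground terms, the 2 constants give N_0 = 2, and each function symbol of arity r contributes N_{k-1}^r new terms at level k: N_k = 2 + N_{k-1}^2.
  N_0 = 2
  N_1 = 2 + 2^2 = 6
  Explicitly: d, e, f3(d, d), f3(d, e), f3(e, d), f3(e, e).
So there are 6 ground terms available for substitution.
The clause has 2 distinct variables (x, z), each appearing in the body. In the free term algebra distinct substitutions yield syntactically distinct ground instances.
Number of ground instances = 6^2 = 36.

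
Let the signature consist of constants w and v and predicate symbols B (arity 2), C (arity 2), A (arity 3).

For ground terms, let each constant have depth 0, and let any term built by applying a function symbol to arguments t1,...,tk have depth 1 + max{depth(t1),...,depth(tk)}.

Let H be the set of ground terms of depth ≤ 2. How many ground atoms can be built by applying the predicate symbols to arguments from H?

16

First count ground terms of depth ≤ 2.
With no function symbols every ground term is a constant, so there are exactly 2 ground terms at every depth bound.
N_0 = 2
N_1 = 2
N_2 = 2
Explicitly: w, v.
So |H| = 2.
A ground atom is a predicate applied to a tuple of terms from H, so the count is the sum over predicates of |H|^arity:
  B: 2^2 = 4;  C: 2^2 = 4;  A: 2^3 = 8
Total ground atoms: 4 + 4 + 8 = 16.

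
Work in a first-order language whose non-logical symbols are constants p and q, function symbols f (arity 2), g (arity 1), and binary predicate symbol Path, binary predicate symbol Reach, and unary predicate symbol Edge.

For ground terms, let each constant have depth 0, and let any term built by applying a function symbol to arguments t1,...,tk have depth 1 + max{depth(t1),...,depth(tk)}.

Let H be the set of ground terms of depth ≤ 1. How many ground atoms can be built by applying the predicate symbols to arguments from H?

136

First count ground terms of depth ≤ 1.
Count level by level. With function symbols f/2, g/1, the terms of depth ≤ k are the 2 constants together with each function applied to depth-≤(k−1) tuples, so N_k = 2 + N_{k-1}^2 + N_{k-1}.
N_0 = 2
N_1 = 2 + 2^2 + 2 = 8
Explicitly: p, q, f(p, p), f(p, q), f(q, p), f(q, q), g(p), g(q).
So |H| = 8.
Each predicate of arity r yields |H|^r ground atoms (one per choice of an r-tuple from H):
  Path: 8^2 = 64;  Reach: 8^2 = 64;  Edge: 8
Total ground atoms: 64 + 64 + 8 = 136.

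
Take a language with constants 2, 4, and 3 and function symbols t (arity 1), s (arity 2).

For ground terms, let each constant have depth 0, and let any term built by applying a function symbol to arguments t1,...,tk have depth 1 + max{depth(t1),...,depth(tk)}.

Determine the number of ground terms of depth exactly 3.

59052

If N_k denotes the number of depth-≤k ground terms, the 3 constants give N_0 = 3, and each function symbol of arity r contributes N_{k-1}^r new terms at level k: N_k = 3 + N_{k-1} + N_{k-1}^2.
N_0 = 3
N_1 = 3 + 3 + 3^2 = 15
N_2 = 3 + 15 + 15^2 = 243
N_3 = 3 + 243 + 243^2 = 59295
Terms of depth exactly 3: N_3 − N_2 = 59295 − 243 = 59052.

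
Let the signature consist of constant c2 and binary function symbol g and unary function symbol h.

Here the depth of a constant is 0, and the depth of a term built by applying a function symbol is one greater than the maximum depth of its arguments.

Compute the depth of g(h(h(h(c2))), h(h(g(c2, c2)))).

depth(h(c2)) = 1 + depth(c2) = 1 + 0 = 1
depth(h(h(c2))) = 1 + depth(h(c2)) = 1 + 1 = 2
depth(h(h(h(c2)))) = 1 + depth(h(h(c2))) = 1 + 2 = 3
depth(g(c2, c2)) = 1 + max(0, 0) = 1
depth(h(g(c2, c2))) = 1 + depth(g(c2, c2)) = 1 + 1 = 2
depth(h(h(g(c2, c2)))) = 1 + depth(h(g(c2, c2))) = 1 + 2 = 3
depth(g(h(h(h(c2))), h(h(g(c2, c2))))) = 1 + max(3, 3) = 4

4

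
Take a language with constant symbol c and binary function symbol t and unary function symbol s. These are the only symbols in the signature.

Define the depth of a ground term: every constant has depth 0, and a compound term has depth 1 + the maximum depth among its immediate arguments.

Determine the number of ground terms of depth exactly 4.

Write N_k for the number of ground terms of depth ≤ k. A term of depth ≤ k is either a constant or a function symbol applied to arguments of depth ≤ k−1, so N_k = 1 + N_{k-1}^2 + N_{k-1}.
N_0 = 1
N_1 = 1 + 1^2 + 1 = 3
N_2 = 1 + 3^2 + 3 = 13
N_3 = 1 + 13^2 + 13 = 183
N_4 = 1 + 183^2 + 183 = 33673
Terms of depth exactly 4: N_4 − N_3 = 33673 − 183 = 33490.

33490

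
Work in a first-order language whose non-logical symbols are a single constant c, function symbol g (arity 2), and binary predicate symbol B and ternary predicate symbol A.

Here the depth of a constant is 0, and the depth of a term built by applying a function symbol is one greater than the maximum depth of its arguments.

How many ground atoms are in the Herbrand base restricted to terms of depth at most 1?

First count ground terms of depth ≤ 1.
Count level by level. With function symbols g/2, the terms of depth ≤ k are the 1 constant together with each function applied to depth-≤(k−1) tuples, so N_k = 1 + N_{k-1}^2.
N_0 = 1
N_1 = 1 + 1^2 = 2
So |H| = 2.
A ground atom is a predicate applied to a tuple of terms from H, so the count is the sum over predicates of |H|^arity:
  B: 2^2 = 4;  A: 2^3 = 8
Total ground atoms: 4 + 8 = 12.

12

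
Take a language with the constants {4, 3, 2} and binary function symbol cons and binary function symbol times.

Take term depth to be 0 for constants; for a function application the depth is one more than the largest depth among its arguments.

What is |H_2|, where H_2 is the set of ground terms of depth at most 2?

885

Let N_k = |{terms of depth ≤ k}|. Then N_0 = 3 and N_k = 3 + N_{k-1}^2 + N_{k-1}^2 for k ≥ 1 (one summand per function symbol, arity giving the exponent).
N_0 = 3
N_1 = 3 + 3^2 + 3^2 = 21
N_2 = 3 + 21^2 + 21^2 = 885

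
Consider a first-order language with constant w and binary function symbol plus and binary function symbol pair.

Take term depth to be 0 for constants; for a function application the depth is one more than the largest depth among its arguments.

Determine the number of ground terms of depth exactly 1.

2

Write N_k for the number of ground terms of depth ≤ k. A term of depth ≤ k is either a constant or a function symbol applied to arguments of depth ≤ k−1, so N_k = 1 + N_{k-1}^2 + N_{k-1}^2.
N_0 = 1
N_1 = 1 + 1^2 + 1^2 = 3
Terms of depth exactly 1: N_1 − N_0 = 3 − 1 = 2.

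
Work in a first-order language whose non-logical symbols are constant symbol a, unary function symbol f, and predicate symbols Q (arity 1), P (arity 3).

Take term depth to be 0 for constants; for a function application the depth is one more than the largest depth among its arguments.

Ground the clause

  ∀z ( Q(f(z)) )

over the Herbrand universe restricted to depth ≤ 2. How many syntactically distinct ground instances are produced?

3

Ground terms of depth ≤ 2:
  Let N_k = |{terms of depth ≤ k}|. Then N_0 = 1 and N_k = 1 + N_{k-1} for k ≥ 1 (one summand per function symbol, arity giving the exponent).
  N_0 = 1
  N_1 = 1 + 1 = 2
  N_2 = 1 + 2 = 3
  Explicitly: a, f(a), f(f(a)).
So there are 3 ground terms available for substitution.
The variable z ranges independently over the available ground terms, and distinct assignments produce distinct instances.
Number of ground instances = 3.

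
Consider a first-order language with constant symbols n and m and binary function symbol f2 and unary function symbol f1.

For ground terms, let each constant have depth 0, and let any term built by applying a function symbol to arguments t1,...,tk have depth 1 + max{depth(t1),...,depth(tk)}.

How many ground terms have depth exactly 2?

Count level by level. With function symbols f2/2, f1/1, the terms of depth ≤ k are the 2 constants together with each function applied to depth-≤(k−1) tuples, so N_k = 2 + N_{k-1}^2 + N_{k-1}.
N_0 = 2
N_1 = 2 + 2^2 + 2 = 8
N_2 = 2 + 8^2 + 8 = 74
Terms of depth exactly 2: N_2 − N_1 = 74 − 8 = 66.

66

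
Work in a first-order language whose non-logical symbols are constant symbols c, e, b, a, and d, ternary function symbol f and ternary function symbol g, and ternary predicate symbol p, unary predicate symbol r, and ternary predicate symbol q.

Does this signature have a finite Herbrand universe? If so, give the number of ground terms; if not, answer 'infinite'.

infinite

The signature has at least one function symbol (f, arity 3) and at least one constant (c).
Iterating f gives infinitely many distinct ground terms: c, f(c, c, c), f(f(c, c, c), f(c, c, c), f(c, c, c)), ...
So the Herbrand universe is infinite.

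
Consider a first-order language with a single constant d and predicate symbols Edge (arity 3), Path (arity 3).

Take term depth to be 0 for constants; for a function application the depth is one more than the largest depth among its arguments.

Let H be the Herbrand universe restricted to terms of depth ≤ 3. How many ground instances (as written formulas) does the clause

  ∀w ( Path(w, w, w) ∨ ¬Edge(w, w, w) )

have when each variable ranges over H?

1

Ground terms of depth ≤ 3:
  With no function symbols every ground term is a constant, so there is exactly 1 ground term at every depth bound.
  N_0 = 1
  N_1 = 1
  N_2 = 1
  N_3 = 1
So there is exactly 1 ground term available for substitution.
There is 1 variable to instantiate (w),  occurring in at least one literal, so different choices give different ground instances.
Number of ground instances = 1.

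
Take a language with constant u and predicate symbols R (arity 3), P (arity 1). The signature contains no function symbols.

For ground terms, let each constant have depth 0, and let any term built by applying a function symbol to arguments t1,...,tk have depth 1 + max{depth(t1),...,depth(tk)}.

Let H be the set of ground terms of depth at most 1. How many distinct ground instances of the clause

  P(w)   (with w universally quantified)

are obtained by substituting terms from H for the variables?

1

Ground terms of depth ≤ 1:
  With no function symbols every ground term is a constant, so there is exactly 1 ground term at every depth bound.
  N_0 = 1
  N_1 = 1
  Explicitly: u.
So there is exactly 1 ground term available for substitution.
The clause has 1 distinct variable (w), which appears in the body. In the free term algebra distinct substitutions yield syntactically distinct ground instances.
Number of ground instances = 1.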